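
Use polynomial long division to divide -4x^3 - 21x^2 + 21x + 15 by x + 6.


(-4x^3 - 21x^2 + 21x + 15) / (x + 6)
Step 1: -4x^2 * (x + 6) = -4x^3 - 24x^2; subtract.
Step 2: 3x * (x + 6) = 3x^2 + 18x; subtract.
Step 3: 3 * (x + 6) = 3x + 18; subtract.
Quotient: -4x^2 + 3x + 3, Remainder: -3


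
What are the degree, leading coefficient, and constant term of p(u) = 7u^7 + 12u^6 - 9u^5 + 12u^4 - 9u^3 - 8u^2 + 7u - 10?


Highest power of u is 7, with coefficient 7. Constant term is -10.
Degree = 7, leading coefficient = 7, constant term = -10


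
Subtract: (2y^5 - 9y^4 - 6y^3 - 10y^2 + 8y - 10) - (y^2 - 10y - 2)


Distribute the minus sign:
  (2y^5 - 9y^4 - 6y^3 - 10y^2 + 8y - 10)
- (y^2 - 10y - 2)
Negate second polynomial: -y^2 + 10y + 2
Add: 2y^5 - 9y^4 - 6y^3 - 11y^2 + 18y - 8


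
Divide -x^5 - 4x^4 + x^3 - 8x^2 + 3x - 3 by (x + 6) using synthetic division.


Synthetic division with c = -6. Coefficients: -1, -4, 1, -8, 3, -3
Bring down -1.
  -1 * -6 = 6; 6 - 4 = 2
  2 * -6 = -12; -12 + 1 = -11
  -11 * -6 = 66; 66 - 8 = 58
  58 * -6 = -348; -348 + 3 = -345
  -345 * -6 = 2070; 2070 - 3 = 2067
Quotient: -x^4 + 2x^3 - 11x^2 + 58x - 345, Remainder: 2067


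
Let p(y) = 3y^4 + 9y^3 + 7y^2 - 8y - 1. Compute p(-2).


Using direct substitution:
  3 * (-2)^4 = 48
  9 * (-2)^3 = -72
  7 * (-2)^2 = 28
  -8 * (-2)^1 = 16
  constant: -1
Sum = 48 - 72 + 28 + 16 - 1 = 19


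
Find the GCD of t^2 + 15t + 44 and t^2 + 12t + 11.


Factor each:
  t^2 + 15t + 44 = (t + 11)(t + 4)
  t^2 + 12t + 11 = (t + 11)(t + 1)
Common monic factor: t + 11


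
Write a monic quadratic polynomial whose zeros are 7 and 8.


p(x) = (x - 7)(x - 8)
Expand: x^2 - 15x + 56


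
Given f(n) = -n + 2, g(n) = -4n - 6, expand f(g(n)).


Substitute g(n) into f:
f(g(n)) = -1*(-4n - 6) + 2
Expand and combine: 4n + 8


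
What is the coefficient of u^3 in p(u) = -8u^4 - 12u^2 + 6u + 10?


Read off the coefficient of u^3: 0


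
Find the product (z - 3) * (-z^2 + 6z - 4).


Distribute each term of the first polynomial:
  (z)(-z^2 + 6z - 4) = -z^3 + 6z^2 - 4z
  (-3)(-z^2 + 6z - 4) = 3z^2 - 18z + 12
Sum: -z^3 + 9z^2 - 22z + 12


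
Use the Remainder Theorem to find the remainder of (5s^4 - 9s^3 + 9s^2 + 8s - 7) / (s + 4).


By the Remainder Theorem, the remainder equals p(-4):
  5*(-4)^4 = 1280
  -9*(-4)^3 = 576
  9*(-4)^2 = 144
  8*(-4)^1 = -32
  constant: -7
Sum: 1280 + 576 + 144 - 32 - 7 = 1961


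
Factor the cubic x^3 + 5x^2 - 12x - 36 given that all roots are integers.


Try integer roots (divisors of -36). x=3: p(3)=0.
Divide out (x - 3): quotient is x^2 + 8x + 12.
Factor the quadratic: (x + 2)(x + 6)
Result: (x - 3)(x + 2)(x + 6)


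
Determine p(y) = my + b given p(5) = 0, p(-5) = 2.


p(y) = my + b. Using p(5)=0, p(-5)=2:
m = (0 - 2)/(5 + 5) = -2/10 = -1/5
b = 0 - m*(5) = 0 + 1 = 1
p(y) = -(1/5)y + 1


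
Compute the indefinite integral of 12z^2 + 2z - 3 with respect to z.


Reverse power rule on each term:
  ∫ 12z^2 dz = 4z^3
  ∫ 2z dz = z^2
  ∫ -3 dz = -3z
F(z) = 4z^3 + z^2 - 3z + C


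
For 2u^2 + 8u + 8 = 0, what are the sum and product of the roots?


For au^2+bu+c=0: sum = -b/a, product = c/a.
a=2, b=8, c=8
Sum = -(8)/2 = -4
Product = (8)/2 = 4


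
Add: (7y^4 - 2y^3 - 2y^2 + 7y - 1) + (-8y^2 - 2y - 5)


Align terms by degree and add:
  7y^4 - 2y^3 - 2y^2 + 7y - 1
  -8y^2 - 2y - 5
= 7y^4 - 2y^3 - 10y^2 + 5y - 6


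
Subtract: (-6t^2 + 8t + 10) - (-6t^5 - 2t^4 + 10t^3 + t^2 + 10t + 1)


Distribute the minus sign:
  (-6t^2 + 8t + 10)
- (-6t^5 - 2t^4 + 10t^3 + t^2 + 10t + 1)
Negate second polynomial: 6t^5 + 2t^4 - 10t^3 - t^2 - 10t - 1
Add: 6t^5 + 2t^4 - 10t^3 - 7t^2 - 2t + 9


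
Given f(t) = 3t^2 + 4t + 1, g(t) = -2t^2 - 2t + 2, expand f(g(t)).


Substitute g(t) into f:
f(g(t)) = 3*(-2t^2 - 2t + 2)^2 + 4*(-2t^2 - 2t + 2) + 1
(-2t^2 - 2t + 2)^2 = 4t^4 + 8t^3 - 4t^2 - 8t + 4
Expand and combine: 12t^4 + 24t^3 - 20t^2 - 32t + 21


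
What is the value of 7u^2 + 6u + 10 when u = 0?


Using direct substitution:
  7 * (0)^2 = 0
  6 * (0)^1 = 0
  constant: 10
Sum = 0 + 0 + 10 = 10


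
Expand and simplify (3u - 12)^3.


Expand (3u - 12)^3 by repeated multiplication:
  (3u - 12)^2 = 9u^2 - 72u + 144
= 27u^3 - 324u^2 + 1296u - 1728


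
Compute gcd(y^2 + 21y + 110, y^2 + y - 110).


Factor each:
  y^2 + 21y + 110 = (y + 11)(y + 10)
  y^2 + y - 110 = (y + 11)(y - 10)
Common monic factor: y + 11


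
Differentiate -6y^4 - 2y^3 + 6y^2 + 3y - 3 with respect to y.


Apply the power rule term by term:
  d/dy(-6y^4) = -24y^3
  d/dy(-2y^3) = -6y^2
  d/dy(6y^2) = 12y
  d/dy(3y) = 3
  d/dy(-3) = 0
p'(y) = -24y^3 - 6y^2 + 12y + 3


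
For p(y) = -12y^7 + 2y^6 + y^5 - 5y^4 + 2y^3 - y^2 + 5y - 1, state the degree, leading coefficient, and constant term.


Highest power of y is 7, with coefficient -12. Constant term is -1.
Degree = 7, leading coefficient = -12, constant term = -1


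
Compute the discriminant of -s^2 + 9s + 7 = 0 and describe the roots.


D = b^2 - 4ac = (9)^2 - 4(-1)(7) = 81 + 28 = 109
Since D > 0: two distinct irrational roots


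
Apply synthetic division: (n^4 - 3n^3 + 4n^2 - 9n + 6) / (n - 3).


Synthetic division with c = 3. Coefficients: 1, -3, 4, -9, 6
Bring down 1.
  1 * 3 = 3; 3 - 3 = 0
  0 * 3 = 0; 0 + 4 = 4
  4 * 3 = 12; 12 - 9 = 3
  3 * 3 = 9; 9 + 6 = 15
Quotient: n^3 + 4n + 3, Remainder: 15


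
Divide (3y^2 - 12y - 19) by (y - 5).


(3y^2 - 12y - 19) / (y - 5)
Step 1: 3y * (y - 5) = 3y^2 - 15y; subtract.
Step 2: 3 * (y - 5) = 3y - 15; subtract.
Quotient: 3y + 3, Remainder: -4


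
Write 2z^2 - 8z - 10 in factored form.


Roots satisfy r1 + r2 = -b/a = 4 and r1*r2 = c/a = -5.
So r1 = 5, r2 = -1.
2z^2 - 8z - 10 = 2(z - r1)(z - r2) = 2(z - 5)(z + 1)


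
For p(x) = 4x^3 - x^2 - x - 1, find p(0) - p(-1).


p(0) = -1
p(-1) = -5
p(0) - p(-1) = -1 + 5 = 4


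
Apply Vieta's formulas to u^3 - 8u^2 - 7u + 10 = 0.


Monic cubic u^3+bu^2+cu+d=0: sum=-b, pairwise sum=c, product=-d.
b=-8, c=-7, d=10
r1+r2+r3 = 8
r1r2+r1r3+r2r3 = -7
r1r2r3 = -10


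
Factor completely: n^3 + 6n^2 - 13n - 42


Try integer roots (divisors of -42). n=3: p(3)=0.
Divide out (n - 3): quotient is n^2 + 9n + 14.
Factor the quadratic: (n + 2)(n + 7)
Result: (n - 3)(n + 2)(n + 7)


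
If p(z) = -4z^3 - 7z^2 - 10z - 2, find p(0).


Using direct substitution:
  -4 * (0)^3 = 0
  -7 * (0)^2 = 0
  -10 * (0)^1 = 0
  constant: -2
Sum = 0 + 0 + 0 - 2 = -2


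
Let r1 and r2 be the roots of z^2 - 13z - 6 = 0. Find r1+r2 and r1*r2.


For az^2+bz+c=0: sum = -b/a, product = c/a.
a=1, b=-13, c=-6
Sum = -(-13)/1 = 13
Product = (-6)/1 = -6


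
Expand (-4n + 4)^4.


Expand (-4n + 4)^4 by repeated multiplication:
  (-4n + 4)^2 = 16n^2 - 32n + 16
  (-4n + 4)^3 = -64n^3 + 192n^2 - 192n + 64
= 256n^4 - 1024n^3 + 1536n^2 - 1024n + 256


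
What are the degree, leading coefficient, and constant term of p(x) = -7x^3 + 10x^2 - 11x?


Highest power of x is 3, with coefficient -7. Constant term is 0.
Degree = 3, leading coefficient = -7, constant term = 0


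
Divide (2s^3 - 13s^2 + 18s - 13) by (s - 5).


(2s^3 - 13s^2 + 18s - 13) / (s - 5)
Step 1: 2s^2 * (s - 5) = 2s^3 - 10s^2; subtract.
Step 2: -3s * (s - 5) = -3s^2 + 15s; subtract.
Step 3: 3 * (s - 5) = 3s - 15; subtract.
Quotient: 2s^2 - 3s + 3, Remainder: 2


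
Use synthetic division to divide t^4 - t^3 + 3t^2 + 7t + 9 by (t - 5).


Synthetic division with c = 5. Coefficients: 1, -1, 3, 7, 9
Bring down 1.
  1 * 5 = 5; 5 - 1 = 4
  4 * 5 = 20; 20 + 3 = 23
  23 * 5 = 115; 115 + 7 = 122
  122 * 5 = 610; 610 + 9 = 619
Quotient: t^3 + 4t^2 + 23t + 122, Remainder: 619


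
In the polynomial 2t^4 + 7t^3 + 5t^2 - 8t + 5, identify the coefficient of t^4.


Read off the coefficient of t^4: 2


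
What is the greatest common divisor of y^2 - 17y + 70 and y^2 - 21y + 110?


Factor each:
  y^2 - 17y + 70 = (y - 10)(y - 7)
  y^2 - 21y + 110 = (y - 10)(y - 11)
Common monic factor: y - 10


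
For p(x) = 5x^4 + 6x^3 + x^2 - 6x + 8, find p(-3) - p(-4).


p(-3) = 278
p(-4) = 944
p(-3) - p(-4) = 278 - 944 = -666


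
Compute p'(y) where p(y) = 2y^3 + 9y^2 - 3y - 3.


Apply the power rule term by term:
  d/dy(2y^3) = 6y^2
  d/dy(9y^2) = 18y
  d/dy(-3y) = -3
  d/dy(-3) = 0
p'(y) = 6y^2 + 18y - 3


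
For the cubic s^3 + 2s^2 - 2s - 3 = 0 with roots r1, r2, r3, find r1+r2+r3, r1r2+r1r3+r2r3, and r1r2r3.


Monic cubic s^3+bs^2+cs+d=0: sum=-b, pairwise sum=c, product=-d.
b=2, c=-2, d=-3
r1+r2+r3 = -2
r1r2+r1r3+r2r3 = -2
r1r2r3 = 3


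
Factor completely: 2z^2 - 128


Roots satisfy r1 + r2 = -b/a = 0 and r1*r2 = c/a = -64.
So r1 = 8, r2 = -8.
2z^2 - 128 = 2(z - r1)(z - r2) = 2(z - 8)(z + 8)


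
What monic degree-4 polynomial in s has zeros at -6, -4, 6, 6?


p(s) = (s + 6)(s + 4)(s - 6)(s - 6)
Expand: s^4 - 2s^3 - 60s^2 + 72s + 864


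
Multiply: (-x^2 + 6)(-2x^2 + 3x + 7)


Distribute each term of the first polynomial:
  (-x^2)(-2x^2 + 3x + 7) = 2x^4 - 3x^3 - 7x^2
  (6)(-2x^2 + 3x + 7) = -12x^2 + 18x + 42
Sum: 2x^4 - 3x^3 - 19x^2 + 18x + 42


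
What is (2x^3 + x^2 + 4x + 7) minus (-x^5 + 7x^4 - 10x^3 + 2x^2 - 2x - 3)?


Distribute the minus sign:
  (2x^3 + x^2 + 4x + 7)
- (-x^5 + 7x^4 - 10x^3 + 2x^2 - 2x - 3)
Negate second polynomial: x^5 - 7x^4 + 10x^3 - 2x^2 + 2x + 3
Add: x^5 - 7x^4 + 12x^3 - x^2 + 6x + 10


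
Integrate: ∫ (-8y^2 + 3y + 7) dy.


Reverse power rule on each term:
  ∫ -8y^2 dy = -(8/3)y^3
  ∫ 3y dy = (3/2)y^2
  ∫ 7 dy = 7y
F(y) = -(8/3)y^3 + (3/2)y^2 + 7y + C


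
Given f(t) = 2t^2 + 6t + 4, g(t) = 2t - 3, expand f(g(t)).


Substitute g(t) into f:
f(g(t)) = 2*(2t - 3)^2 + 6*(2t - 3) + 4
(2t - 3)^2 = 4t^2 - 12t + 9
Expand and combine: 8t^2 - 12t + 4


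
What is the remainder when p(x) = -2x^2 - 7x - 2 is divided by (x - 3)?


By the Remainder Theorem, the remainder equals p(3):
  -2*(3)^2 = -18
  -7*(3)^1 = -21
  constant: -2
Sum: -18 - 21 - 2 = -41


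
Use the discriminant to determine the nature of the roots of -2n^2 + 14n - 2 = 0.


D = b^2 - 4ac = (14)^2 - 4(-2)(-2) = 196 - 16 = 180
Since D > 0: two distinct irrational roots


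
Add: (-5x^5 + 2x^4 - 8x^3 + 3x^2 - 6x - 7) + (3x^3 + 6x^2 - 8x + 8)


Align terms by degree and add:
  -5x^5 + 2x^4 - 8x^3 + 3x^2 - 6x - 7
+ 3x^3 + 6x^2 - 8x + 8
= -5x^5 + 2x^4 - 5x^3 + 9x^2 - 14x + 1


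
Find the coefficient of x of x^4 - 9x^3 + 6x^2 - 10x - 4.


Read off the coefficient of x: -10


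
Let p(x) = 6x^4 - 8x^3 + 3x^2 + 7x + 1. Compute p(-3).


Using direct substitution:
  6 * (-3)^4 = 486
  -8 * (-3)^3 = 216
  3 * (-3)^2 = 27
  7 * (-3)^1 = -21
  constant: 1
Sum = 486 + 216 + 27 - 21 + 1 = 709


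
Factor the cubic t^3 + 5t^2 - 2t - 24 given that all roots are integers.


Try integer roots (divisors of -24). t=-3: p(-3)=0.
Divide out (t + 3): quotient is t^2 + 2t - 8.
Factor the quadratic: (t - 2)(t + 4)
Result: (t + 3)(t - 2)(t + 4)


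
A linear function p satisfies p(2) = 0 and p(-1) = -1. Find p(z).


p(z) = mz + b. Using p(2)=0, p(-1)=-1:
m = (0 + 1)/(2 + 1) = 1/3 = 1/3
b = 0 - m*(2) = 0 - 2/3 = -2/3
p(z) = (1/3)z - (2/3)


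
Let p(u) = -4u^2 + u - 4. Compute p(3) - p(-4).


p(3) = -37
p(-4) = -72
p(3) - p(-4) = -37 + 72 = 35


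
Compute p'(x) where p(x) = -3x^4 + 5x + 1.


Apply the power rule term by term:
  d/dx(-3x^4) = -12x^3
  d/dx(5x) = 5
  d/dx(1) = 0
p'(x) = -12x^3 + 5


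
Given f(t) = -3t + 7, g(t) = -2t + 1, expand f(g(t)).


Substitute g(t) into f:
f(g(t)) = -3*(-2t + 1) + 7
Expand and combine: 6t + 4


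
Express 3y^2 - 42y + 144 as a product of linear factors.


Roots satisfy r1 + r2 = -b/a = 14 and r1*r2 = c/a = 48.
So r1 = 6, r2 = 8.
3y^2 - 42y + 144 = 3(y - r1)(y - r2) = 3(y - 6)(y - 8)


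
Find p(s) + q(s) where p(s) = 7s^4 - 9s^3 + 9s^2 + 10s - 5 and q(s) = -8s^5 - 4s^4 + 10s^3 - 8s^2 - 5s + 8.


Align terms by degree and add:
  7s^4 - 9s^3 + 9s^2 + 10s - 5
  -8s^5 - 4s^4 + 10s^3 - 8s^2 - 5s + 8
= -8s^5 + 3s^4 + s^3 + s^2 + 5s + 3


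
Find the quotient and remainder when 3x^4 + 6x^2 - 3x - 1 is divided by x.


(3x^4 + 6x^2 - 3x - 1) / (x)
Step 1: 3x^3 * (x) = 3x^4; subtract.
Step 2: 0 * (x) = 0; subtract.
Step 3: 6x * (x) = 6x^2; subtract.
Step 4: -3 * (x) = -3x; subtract.
Quotient: 3x^3 + 6x - 3, Remainder: -1


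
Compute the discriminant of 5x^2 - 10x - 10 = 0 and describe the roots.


D = b^2 - 4ac = (-10)^2 - 4(5)(-10) = 100 + 200 = 300
Since D > 0: two distinct irrational roots


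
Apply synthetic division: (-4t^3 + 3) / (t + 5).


Synthetic division with c = -5. Coefficients: -4, 0, 0, 3
Bring down -4.
  -4 * -5 = 20; 20 + 0 = 20
  20 * -5 = -100; -100 + 0 = -100
  -100 * -5 = 500; 500 + 3 = 503
Quotient: -4t^2 + 20t - 100, Remainder: 503


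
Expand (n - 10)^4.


Expand (n - 10)^4 by repeated multiplication:
  (n - 10)^2 = n^2 - 20n + 100
  (n - 10)^3 = n^3 - 30n^2 + 300n - 1000
= n^4 - 40n^3 + 600n^2 - 4000n + 10000


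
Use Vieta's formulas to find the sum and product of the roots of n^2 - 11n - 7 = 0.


For an^2+bn+c=0: sum = -b/a, product = c/a.
a=1, b=-11, c=-7
Sum = -(-11)/1 = 11
Product = (-7)/1 = -7


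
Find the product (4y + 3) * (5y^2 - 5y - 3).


Distribute each term of the first polynomial:
  (4y)(5y^2 - 5y - 3) = 20y^3 - 20y^2 - 12y
  (3)(5y^2 - 5y - 3) = 15y^2 - 15y - 9
Sum: 20y^3 - 5y^2 - 27y - 9


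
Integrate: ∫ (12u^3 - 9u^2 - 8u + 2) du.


Reverse power rule on each term:
  ∫ 12u^3 du = 3u^4
  ∫ -9u^2 du = -3u^3
  ∫ -8u du = -4u^2
  ∫ 2 du = 2u
F(u) = 3u^4 - 3u^3 - 4u^2 + 2u + C


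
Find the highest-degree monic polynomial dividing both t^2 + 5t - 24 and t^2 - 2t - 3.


Factor each:
  t^2 + 5t - 24 = (t - 3)(t + 8)
  t^2 - 2t - 3 = (t - 3)(t + 1)
Common monic factor: t - 3


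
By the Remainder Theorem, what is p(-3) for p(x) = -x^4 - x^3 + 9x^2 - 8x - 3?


By the Remainder Theorem, the remainder equals p(-3):
  -1*(-3)^4 = -81
  -1*(-3)^3 = 27
  9*(-3)^2 = 81
  -8*(-3)^1 = 24
  constant: -3
Sum: -81 + 27 + 81 + 24 - 3 = 48


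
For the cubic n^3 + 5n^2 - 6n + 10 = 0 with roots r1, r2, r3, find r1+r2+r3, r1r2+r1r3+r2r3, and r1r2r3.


Monic cubic n^3+bn^2+cn+d=0: sum=-b, pairwise sum=c, product=-d.
b=5, c=-6, d=10
r1+r2+r3 = -5
r1r2+r1r3+r2r3 = -6
r1r2r3 = -10


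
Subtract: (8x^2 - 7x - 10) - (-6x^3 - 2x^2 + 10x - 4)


Distribute the minus sign:
  (8x^2 - 7x - 10)
- (-6x^3 - 2x^2 + 10x - 4)
Negate second polynomial: 6x^3 + 2x^2 - 10x + 4
Add: 6x^3 + 10x^2 - 17x - 6


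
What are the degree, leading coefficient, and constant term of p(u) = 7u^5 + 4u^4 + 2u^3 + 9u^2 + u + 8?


Highest power of u is 5, with coefficient 7. Constant term is 8.
Degree = 5, leading coefficient = 7, constant term = 8


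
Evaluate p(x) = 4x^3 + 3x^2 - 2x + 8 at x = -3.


Using direct substitution:
  4 * (-3)^3 = -108
  3 * (-3)^2 = 27
  -2 * (-3)^1 = 6
  constant: 8
Sum = -108 + 27 + 6 + 8 = -67


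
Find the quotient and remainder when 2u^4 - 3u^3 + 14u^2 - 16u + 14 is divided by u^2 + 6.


(2u^4 - 3u^3 + 14u^2 - 16u + 14) / (u^2 + 6)
Step 1: 2u^2 * (u^2 + 6) = 2u^4 + 12u^2; subtract.
Step 2: -3u * (u^2 + 6) = -3u^3 - 18u; subtract.
Step 3: 2 * (u^2 + 6) = 2u^2 + 12; subtract.
Quotient: 2u^2 - 3u + 2, Remainder: 2u + 2


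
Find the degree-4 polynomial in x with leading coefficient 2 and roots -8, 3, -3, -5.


p(x) = 2(x + 8)(x - 3)(x + 3)(x + 5)
Expand: 2x^4 + 26x^3 + 62x^2 - 234x - 720


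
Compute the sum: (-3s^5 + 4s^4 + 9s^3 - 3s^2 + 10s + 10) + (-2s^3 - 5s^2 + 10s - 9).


Align terms by degree and add:
  -3s^5 + 4s^4 + 9s^3 - 3s^2 + 10s + 10
  -2s^3 - 5s^2 + 10s - 9
= -3s^5 + 4s^4 + 7s^3 - 8s^2 + 20s + 1


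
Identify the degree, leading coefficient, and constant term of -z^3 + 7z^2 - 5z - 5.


Highest power of z is 3, with coefficient -1. Constant term is -5.
Degree = 3, leading coefficient = -1, constant term = -5


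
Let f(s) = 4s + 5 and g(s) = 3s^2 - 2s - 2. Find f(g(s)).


Substitute g(s) into f:
f(g(s)) = 4*(3s^2 - 2s - 2) + 5
Expand and combine: 12s^2 - 8s - 3


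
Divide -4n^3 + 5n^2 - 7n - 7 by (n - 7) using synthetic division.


Synthetic division with c = 7. Coefficients: -4, 5, -7, -7
Bring down -4.
  -4 * 7 = -28; -28 + 5 = -23
  -23 * 7 = -161; -161 - 7 = -168
  -168 * 7 = -1176; -1176 - 7 = -1183
Quotient: -4n^2 - 23n - 168, Remainder: -1183


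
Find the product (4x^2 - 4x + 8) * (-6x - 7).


Distribute each term of the first polynomial:
  (4x^2)(-6x - 7) = -24x^3 - 28x^2
  (-4x)(-6x - 7) = 24x^2 + 28x
  (8)(-6x - 7) = -48x - 56
Sum: -24x^3 - 4x^2 - 20x - 56


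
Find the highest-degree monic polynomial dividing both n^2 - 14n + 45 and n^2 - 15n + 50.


Factor each:
  n^2 - 14n + 45 = (n - 5)(n - 9)
  n^2 - 15n + 50 = (n - 5)(n - 10)
Common monic factor: n - 5


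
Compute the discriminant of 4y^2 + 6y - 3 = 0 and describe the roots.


D = b^2 - 4ac = (6)^2 - 4(4)(-3) = 36 + 48 = 84
Since D > 0: two distinct irrational roots


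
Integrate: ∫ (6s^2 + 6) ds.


Reverse power rule on each term:
  ∫ 6s^2 ds = 2s^3
  ∫ 6 ds = 6s
F(s) = 2s^3 + 6s + C


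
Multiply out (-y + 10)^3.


Expand (-y + 10)^3 by repeated multiplication:
  (-y + 10)^2 = y^2 - 20y + 100
= -y^3 + 30y^2 - 300y + 1000


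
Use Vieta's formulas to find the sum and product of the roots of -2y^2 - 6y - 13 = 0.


For ay^2+by+c=0: sum = -b/a, product = c/a.
a=-2, b=-6, c=-13
Sum = -(-6)/-2 = -3
Product = (-13)/-2 = 13/2


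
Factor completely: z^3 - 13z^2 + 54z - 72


Try integer roots (divisors of -72). z=4: p(4)=0.
Divide out (z - 4): quotient is z^2 - 9z + 18.
Factor the quadratic: (z - 3)(z - 6)
Result: (z - 4)(z - 3)(z - 6)


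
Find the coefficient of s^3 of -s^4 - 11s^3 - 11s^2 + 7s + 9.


Read off the coefficient of s^3: -11


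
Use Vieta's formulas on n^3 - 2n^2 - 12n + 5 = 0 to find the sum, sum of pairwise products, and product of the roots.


Monic cubic n^3+bn^2+cn+d=0: sum=-b, pairwise sum=c, product=-d.
b=-2, c=-12, d=5
r1+r2+r3 = 2
r1r2+r1r3+r2r3 = -12
r1r2r3 = -5


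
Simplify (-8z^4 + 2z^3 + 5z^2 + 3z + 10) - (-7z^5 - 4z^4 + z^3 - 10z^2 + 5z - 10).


Distribute the minus sign:
  (-8z^4 + 2z^3 + 5z^2 + 3z + 10)
- (-7z^5 - 4z^4 + z^3 - 10z^2 + 5z - 10)
Negate second polynomial: 7z^5 + 4z^4 - z^3 + 10z^2 - 5z + 10
Add: 7z^5 - 4z^4 + z^3 + 15z^2 - 2z + 20


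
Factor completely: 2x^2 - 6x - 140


Roots satisfy r1 + r2 = -b/a = 3 and r1*r2 = c/a = -70.
So r1 = 10, r2 = -7.
2x^2 - 6x - 140 = 2(x - r1)(x - r2) = 2(x - 10)(x + 7)


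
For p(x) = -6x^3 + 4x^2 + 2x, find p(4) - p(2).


p(4) = -312
p(2) = -28
p(4) - p(2) = -312 + 28 = -284


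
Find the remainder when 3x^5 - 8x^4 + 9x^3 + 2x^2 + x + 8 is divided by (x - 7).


By the Remainder Theorem, the remainder equals p(7):
  3*(7)^5 = 50421
  -8*(7)^4 = -19208
  9*(7)^3 = 3087
  2*(7)^2 = 98
  1*(7)^1 = 7
  constant: 8
Sum: 50421 - 19208 + 3087 + 98 + 7 + 8 = 34413


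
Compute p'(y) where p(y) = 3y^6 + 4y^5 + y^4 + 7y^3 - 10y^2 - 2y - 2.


Apply the power rule term by term:
  d/dy(3y^6) = 18y^5
  d/dy(4y^5) = 20y^4
  d/dy(y^4) = 4y^3
  d/dy(7y^3) = 21y^2
  d/dy(-10y^2) = -20y
  d/dy(-2y) = -2
  d/dy(-2) = 0
p'(y) = 18y^5 + 20y^4 + 4y^3 + 21y^2 - 20y - 2


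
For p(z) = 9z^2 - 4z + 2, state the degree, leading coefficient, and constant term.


Highest power of z is 2, with coefficient 9. Constant term is 2.
Degree = 2, leading coefficient = 9, constant term = 2


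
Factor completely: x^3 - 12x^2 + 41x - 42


Try integer roots (divisors of -42). x=7: p(7)=0.
Divide out (x - 7): quotient is x^2 - 5x + 6.
Factor the quadratic: (x - 2)(x - 3)
Result: (x - 7)(x - 2)(x - 3)


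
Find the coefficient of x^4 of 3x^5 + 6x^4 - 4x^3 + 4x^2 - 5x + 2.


Read off the coefficient of x^4: 6


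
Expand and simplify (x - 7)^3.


Expand (x - 7)^3 by repeated multiplication:
  (x - 7)^2 = x^2 - 14x + 49
= x^3 - 21x^2 + 147x - 343


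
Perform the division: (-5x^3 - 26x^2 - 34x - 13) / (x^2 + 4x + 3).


(-5x^3 - 26x^2 - 34x - 13) / (x^2 + 4x + 3)
Step 1: -5x * (x^2 + 4x + 3) = -5x^3 - 20x^2 - 15x; subtract.
Step 2: -6 * (x^2 + 4x + 3) = -6x^2 - 24x - 18; subtract.
Quotient: -5x - 6, Remainder: 5x + 5


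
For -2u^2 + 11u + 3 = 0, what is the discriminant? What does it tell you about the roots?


D = b^2 - 4ac = (11)^2 - 4(-2)(3) = 121 + 24 = 145
Since D > 0: two distinct irrational roots


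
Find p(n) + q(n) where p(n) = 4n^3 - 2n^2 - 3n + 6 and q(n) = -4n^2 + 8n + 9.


Align terms by degree and add:
  4n^3 - 2n^2 - 3n + 6
  -4n^2 + 8n + 9
= 4n^3 - 6n^2 + 5n + 15


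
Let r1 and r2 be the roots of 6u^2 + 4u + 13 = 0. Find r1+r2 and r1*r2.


For au^2+bu+c=0: sum = -b/a, product = c/a.
a=6, b=4, c=13
Sum = -(4)/6 = -2/3
Product = (13)/6 = 13/6


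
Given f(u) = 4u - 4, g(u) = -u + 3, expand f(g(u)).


Substitute g(u) into f:
f(g(u)) = 4*(-u + 3) + (-4)
Expand and combine: -4u + 8


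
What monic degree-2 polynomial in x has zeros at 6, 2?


p(x) = (x - 6)(x - 2)
Expand: x^2 - 8x + 12


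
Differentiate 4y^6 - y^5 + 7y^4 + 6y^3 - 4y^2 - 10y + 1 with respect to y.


Apply the power rule term by term:
  d/dy(4y^6) = 24y^5
  d/dy(-y^5) = -5y^4
  d/dy(7y^4) = 28y^3
  d/dy(6y^3) = 18y^2
  d/dy(-4y^2) = -8y
  d/dy(-10y) = -10
  d/dy(1) = 0
p'(y) = 24y^5 - 5y^4 + 28y^3 + 18y^2 - 8y - 10


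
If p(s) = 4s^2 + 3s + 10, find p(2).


Using direct substitution:
  4 * (2)^2 = 16
  3 * (2)^1 = 6
  constant: 10
Sum = 16 + 6 + 10 = 32


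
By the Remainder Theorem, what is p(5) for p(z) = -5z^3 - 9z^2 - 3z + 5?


By the Remainder Theorem, the remainder equals p(5):
  -5*(5)^3 = -625
  -9*(5)^2 = -225
  -3*(5)^1 = -15
  constant: 5
Sum: -625 - 225 - 15 + 5 = -860


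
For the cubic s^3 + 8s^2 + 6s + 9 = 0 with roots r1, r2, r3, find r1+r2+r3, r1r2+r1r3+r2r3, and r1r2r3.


Monic cubic s^3+bs^2+cs+d=0: sum=-b, pairwise sum=c, product=-d.
b=8, c=6, d=9
r1+r2+r3 = -8
r1r2+r1r3+r2r3 = 6
r1r2r3 = -9


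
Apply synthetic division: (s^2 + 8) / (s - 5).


Synthetic division with c = 5. Coefficients: 1, 0, 8
Bring down 1.
  1 * 5 = 5; 5 + 0 = 5
  5 * 5 = 25; 25 + 8 = 33
Quotient: s + 5, Remainder: 33


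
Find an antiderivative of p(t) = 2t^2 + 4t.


Reverse power rule on each term:
  ∫ 2t^2 dt = (2/3)t^3
  ∫ 4t dt = 2t^2
F(t) = (2/3)t^3 + 2t^2 + C


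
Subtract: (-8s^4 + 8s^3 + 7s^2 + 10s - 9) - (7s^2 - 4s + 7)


Distribute the minus sign:
  (-8s^4 + 8s^3 + 7s^2 + 10s - 9)
- (7s^2 - 4s + 7)
Negate second polynomial: -7s^2 + 4s - 7
Add: -8s^4 + 8s^3 + 14s - 16


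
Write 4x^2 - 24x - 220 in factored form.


Roots satisfy r1 + r2 = -b/a = 6 and r1*r2 = c/a = -55.
So r1 = -5, r2 = 11.
4x^2 - 24x - 220 = 4(x - r1)(x - r2) = 4(x + 5)(x - 11)


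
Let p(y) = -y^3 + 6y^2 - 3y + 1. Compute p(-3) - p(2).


p(-3) = 91
p(2) = 11
p(-3) - p(2) = 91 - 11 = 80


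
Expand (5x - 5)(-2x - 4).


Distribute each term of the first polynomial:
  (5x)(-2x - 4) = -10x^2 - 20x
  (-5)(-2x - 4) = 10x + 20
Sum: -10x^2 - 10x + 20


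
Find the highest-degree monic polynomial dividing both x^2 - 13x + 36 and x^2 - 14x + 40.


Factor each:
  x^2 - 13x + 36 = (x - 4)(x - 9)
  x^2 - 14x + 40 = (x - 4)(x - 10)
Common monic factor: x - 4


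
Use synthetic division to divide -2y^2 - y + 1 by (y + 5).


Synthetic division with c = -5. Coefficients: -2, -1, 1
Bring down -2.
  -2 * -5 = 10; 10 - 1 = 9
  9 * -5 = -45; -45 + 1 = -44
Quotient: -2y + 9, Remainder: -44


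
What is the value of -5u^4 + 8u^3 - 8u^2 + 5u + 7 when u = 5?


Using direct substitution:
  -5 * (5)^4 = -3125
  8 * (5)^3 = 1000
  -8 * (5)^2 = -200
  5 * (5)^1 = 25
  constant: 7
Sum = -3125 + 1000 - 200 + 25 + 7 = -2293


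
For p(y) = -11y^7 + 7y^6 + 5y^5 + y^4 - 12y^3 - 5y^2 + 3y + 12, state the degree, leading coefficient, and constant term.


Highest power of y is 7, with coefficient -11. Constant term is 12.
Degree = 7, leading coefficient = -11, constant term = 12


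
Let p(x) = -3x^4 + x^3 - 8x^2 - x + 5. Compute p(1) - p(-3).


p(1) = -6
p(-3) = -334
p(1) - p(-3) = -6 + 334 = 328


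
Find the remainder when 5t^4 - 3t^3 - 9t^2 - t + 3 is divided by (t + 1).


By the Remainder Theorem, the remainder equals p(-1):
  5*(-1)^4 = 5
  -3*(-1)^3 = 3
  -9*(-1)^2 = -9
  -1*(-1)^1 = 1
  constant: 3
Sum: 5 + 3 - 9 + 1 + 3 = 3


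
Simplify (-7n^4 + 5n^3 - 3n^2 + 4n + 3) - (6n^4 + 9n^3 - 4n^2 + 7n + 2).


Distribute the minus sign:
  (-7n^4 + 5n^3 - 3n^2 + 4n + 3)
- (6n^4 + 9n^3 - 4n^2 + 7n + 2)
Negate second polynomial: -6n^4 - 9n^3 + 4n^2 - 7n - 2
Add: -13n^4 - 4n^3 + n^2 - 3n + 1


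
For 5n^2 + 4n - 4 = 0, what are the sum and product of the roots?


For an^2+bn+c=0: sum = -b/a, product = c/a.
a=5, b=4, c=-4
Sum = -(4)/5 = -4/5
Product = (-4)/5 = -4/5


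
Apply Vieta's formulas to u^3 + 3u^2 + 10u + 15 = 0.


Monic cubic u^3+bu^2+cu+d=0: sum=-b, pairwise sum=c, product=-d.
b=3, c=10, d=15
r1+r2+r3 = -3
r1r2+r1r3+r2r3 = 10
r1r2r3 = -15


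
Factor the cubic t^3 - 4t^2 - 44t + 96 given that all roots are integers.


Try integer roots (divisors of 96). t=2: p(2)=0.
Divide out (t - 2): quotient is t^2 - 2t - 48.
Factor the quadratic: (t + 6)(t - 8)
Result: (t - 2)(t + 6)(t - 8)


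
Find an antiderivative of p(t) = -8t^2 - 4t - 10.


Reverse power rule on each term:
  ∫ -8t^2 dt = -(8/3)t^3
  ∫ -4t dt = -2t^2
  ∫ -10 dt = -10t
F(t) = -(8/3)t^3 - 2t^2 - 10t + C


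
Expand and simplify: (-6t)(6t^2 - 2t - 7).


Distribute each term of the first polynomial:
  (-6t)(6t^2 - 2t - 7) = -36t^3 + 12t^2 + 42t
Sum: -36t^3 + 12t^2 + 42t


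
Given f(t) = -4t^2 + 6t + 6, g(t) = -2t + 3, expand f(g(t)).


Substitute g(t) into f:
f(g(t)) = -4*(-2t + 3)^2 + 6*(-2t + 3) + 6
(-2t + 3)^2 = 4t^2 - 12t + 9
Expand and combine: -16t^2 + 36t - 12


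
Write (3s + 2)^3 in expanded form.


Expand (3s + 2)^3 by repeated multiplication:
  (3s + 2)^2 = 9s^2 + 12s + 4
= 27s^3 + 54s^2 + 36s + 8


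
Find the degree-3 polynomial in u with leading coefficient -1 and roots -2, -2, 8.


p(u) = -(u + 2)(u + 2)(u - 8)
Expand: -u^3 + 4u^2 + 28u + 32


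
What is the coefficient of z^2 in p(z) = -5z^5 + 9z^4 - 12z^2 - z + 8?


Read off the coefficient of z^2: -12


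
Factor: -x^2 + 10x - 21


Roots satisfy r1 + r2 = -b/a = 10 and r1*r2 = c/a = 21.
So r1 = 7, r2 = 3.
-x^2 + 10x - 21 = -(x - r1)(x - r2) = -(x - 7)(x - 3)


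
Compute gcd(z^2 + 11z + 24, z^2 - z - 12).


Factor each:
  z^2 + 11z + 24 = (z + 3)(z + 8)
  z^2 - z - 12 = (z + 3)(z - 4)
Common monic factor: z + 3


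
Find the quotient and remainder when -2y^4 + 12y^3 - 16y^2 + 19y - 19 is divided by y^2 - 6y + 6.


(-2y^4 + 12y^3 - 16y^2 + 19y - 19) / (y^2 - 6y + 6)
Step 1: -2y^2 * (y^2 - 6y + 6) = -2y^4 + 12y^3 - 12y^2; subtract.
Step 2: 0 * (y^2 - 6y + 6) = 0; subtract.
Step 3: -4 * (y^2 - 6y + 6) = -4y^2 + 24y - 24; subtract.
Quotient: -2y^2 - 4, Remainder: -5y + 5


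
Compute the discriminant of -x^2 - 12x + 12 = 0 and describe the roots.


D = b^2 - 4ac = (-12)^2 - 4(-1)(12) = 144 + 48 = 192
Since D > 0: two distinct irrational roots


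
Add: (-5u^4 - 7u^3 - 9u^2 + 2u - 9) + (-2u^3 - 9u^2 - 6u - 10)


Align terms by degree and add:
  -5u^4 - 7u^3 - 9u^2 + 2u - 9
  -2u^3 - 9u^2 - 6u - 10
= -5u^4 - 9u^3 - 18u^2 - 4u - 19


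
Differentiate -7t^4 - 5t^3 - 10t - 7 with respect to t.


Apply the power rule term by term:
  d/dt(-7t^4) = -28t^3
  d/dt(-5t^3) = -15t^2
  d/dt(-10t) = -10
  d/dt(-7) = 0
p'(t) = -28t^3 - 15t^2 - 10


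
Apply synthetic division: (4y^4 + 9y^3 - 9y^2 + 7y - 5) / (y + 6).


Synthetic division with c = -6. Coefficients: 4, 9, -9, 7, -5
Bring down 4.
  4 * -6 = -24; -24 + 9 = -15
  -15 * -6 = 90; 90 - 9 = 81
  81 * -6 = -486; -486 + 7 = -479
  -479 * -6 = 2874; 2874 - 5 = 2869
Quotient: 4y^3 - 15y^2 + 81y - 479, Remainder: 2869


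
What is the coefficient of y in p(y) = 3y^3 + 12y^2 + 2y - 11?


Read off the coefficient of y: 2


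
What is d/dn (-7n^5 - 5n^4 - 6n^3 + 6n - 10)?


Apply the power rule term by term:
  d/dn(-7n^5) = -35n^4
  d/dn(-5n^4) = -20n^3
  d/dn(-6n^3) = -18n^2
  d/dn(6n) = 6
  d/dn(-10) = 0
p'(n) = -35n^4 - 20n^3 - 18n^2 + 6


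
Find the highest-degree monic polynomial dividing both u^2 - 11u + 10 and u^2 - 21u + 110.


Factor each:
  u^2 - 11u + 10 = (u - 10)(u - 1)
  u^2 - 21u + 110 = (u - 10)(u - 11)
Common monic factor: u - 10


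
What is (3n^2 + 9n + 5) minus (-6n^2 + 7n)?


Distribute the minus sign:
  (3n^2 + 9n + 5)
- (-6n^2 + 7n)
Negate second polynomial: 6n^2 - 7n
Add: 9n^2 + 2n + 5


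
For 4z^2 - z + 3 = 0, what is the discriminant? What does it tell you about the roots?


D = b^2 - 4ac = (-1)^2 - 4(4)(3) = 1 - 48 = -47
Since D < 0: two complex conjugate roots (no real roots)


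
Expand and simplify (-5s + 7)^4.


Expand (-5s + 7)^4 by repeated multiplication:
  (-5s + 7)^2 = 25s^2 - 70s + 49
  (-5s + 7)^3 = -125s^3 + 525s^2 - 735s + 343
= 625s^4 - 3500s^3 + 7350s^2 - 6860s + 2401


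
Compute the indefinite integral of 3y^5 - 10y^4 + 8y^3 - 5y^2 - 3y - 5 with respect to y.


Reverse power rule on each term:
  ∫ 3y^5 dy = (1/2)y^6
  ∫ -10y^4 dy = -2y^5
  ∫ 8y^3 dy = 2y^4
  ∫ -5y^2 dy = -(5/3)y^3
  ∫ -3y dy = -(3/2)y^2
  ∫ -5 dy = -5y
F(y) = (1/2)y^6 - 2y^5 + 2y^4 - (5/3)y^3 - (3/2)y^2 - 5y + C


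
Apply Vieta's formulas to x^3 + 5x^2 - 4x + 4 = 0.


Monic cubic x^3+bx^2+cx+d=0: sum=-b, pairwise sum=c, product=-d.
b=5, c=-4, d=4
r1+r2+r3 = -5
r1r2+r1r3+r2r3 = -4
r1r2r3 = -4


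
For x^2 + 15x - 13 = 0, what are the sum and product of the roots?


For ax^2+bx+c=0: sum = -b/a, product = c/a.
a=1, b=15, c=-13
Sum = -(15)/1 = -15
Product = (-13)/1 = -13


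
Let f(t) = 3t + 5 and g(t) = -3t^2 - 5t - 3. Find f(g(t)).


Substitute g(t) into f:
f(g(t)) = 3*(-3t^2 - 5t - 3) + 5
Expand and combine: -9t^2 - 15t - 4


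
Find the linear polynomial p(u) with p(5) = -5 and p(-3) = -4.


p(u) = mu + b. Using p(5)=-5, p(-3)=-4:
m = (-5 + 4)/(5 + 3) = -1/8 = -1/8
b = -5 - m*(5) = -5 + 5/8 = -35/8
p(u) = -(1/8)u - (35/8)


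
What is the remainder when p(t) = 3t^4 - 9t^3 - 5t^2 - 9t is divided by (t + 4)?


By the Remainder Theorem, the remainder equals p(-4):
  3*(-4)^4 = 768
  -9*(-4)^3 = 576
  -5*(-4)^2 = -80
  -9*(-4)^1 = 36
  constant: 0
Sum: 768 + 576 - 80 + 36 + 0 = 1300


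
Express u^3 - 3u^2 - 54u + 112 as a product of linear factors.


Try integer roots (divisors of 112). u=-7: p(-7)=0.
Divide out (u + 7): quotient is u^2 - 10u + 16.
Factor the quadratic: (u - 8)(u - 2)
Result: (u + 7)(u - 8)(u - 2)


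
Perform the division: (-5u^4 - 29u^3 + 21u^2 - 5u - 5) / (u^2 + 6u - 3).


(-5u^4 - 29u^3 + 21u^2 - 5u - 5) / (u^2 + 6u - 3)
Step 1: -5u^2 * (u^2 + 6u - 3) = -5u^4 - 30u^3 + 15u^2; subtract.
Step 2: u * (u^2 + 6u - 3) = u^3 + 6u^2 - 3u; subtract.
Step 3: 0 * (u^2 + 6u - 3) = 0; subtract.
Quotient: -5u^2 + u, Remainder: -2u - 5


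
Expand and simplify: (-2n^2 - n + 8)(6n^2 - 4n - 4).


Distribute each term of the first polynomial:
  (-2n^2)(6n^2 - 4n - 4) = -12n^4 + 8n^3 + 8n^2
  (-n)(6n^2 - 4n - 4) = -6n^3 + 4n^2 + 4n
  (8)(6n^2 - 4n - 4) = 48n^2 - 32n - 32
Sum: -12n^4 + 2n^3 + 60n^2 - 28n - 32


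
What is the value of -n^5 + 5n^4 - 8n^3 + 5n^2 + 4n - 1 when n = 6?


Using direct substitution:
  -1 * (6)^5 = -7776
  5 * (6)^4 = 6480
  -8 * (6)^3 = -1728
  5 * (6)^2 = 180
  4 * (6)^1 = 24
  constant: -1
Sum = -7776 + 6480 - 1728 + 180 + 24 - 1 = -2821


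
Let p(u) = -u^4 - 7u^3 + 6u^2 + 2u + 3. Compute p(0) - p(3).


p(0) = 3
p(3) = -207
p(0) - p(3) = 3 + 207 = 210


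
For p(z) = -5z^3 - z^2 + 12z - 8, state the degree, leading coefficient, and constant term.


Highest power of z is 3, with coefficient -5. Constant term is -8.
Degree = 3, leading coefficient = -5, constant term = -8


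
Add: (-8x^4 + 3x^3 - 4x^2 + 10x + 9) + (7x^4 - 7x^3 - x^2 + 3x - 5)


Align terms by degree and add:
  -8x^4 + 3x^3 - 4x^2 + 10x + 9
+ 7x^4 - 7x^3 - x^2 + 3x - 5
= -x^4 - 4x^3 - 5x^2 + 13x + 4


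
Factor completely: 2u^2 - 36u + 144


Roots satisfy r1 + r2 = -b/a = 18 and r1*r2 = c/a = 72.
So r1 = 12, r2 = 6.
2u^2 - 36u + 144 = 2(u - r1)(u - r2) = 2(u - 12)(u - 6)


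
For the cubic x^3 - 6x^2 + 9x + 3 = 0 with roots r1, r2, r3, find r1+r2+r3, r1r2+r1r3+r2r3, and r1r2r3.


Monic cubic x^3+bx^2+cx+d=0: sum=-b, pairwise sum=c, product=-d.
b=-6, c=9, d=3
r1+r2+r3 = 6
r1r2+r1r3+r2r3 = 9
r1r2r3 = -3


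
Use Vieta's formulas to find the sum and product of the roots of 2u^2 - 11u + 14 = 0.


For au^2+bu+c=0: sum = -b/a, product = c/a.
a=2, b=-11, c=14
Sum = -(-11)/2 = 11/2
Product = (14)/2 = 7


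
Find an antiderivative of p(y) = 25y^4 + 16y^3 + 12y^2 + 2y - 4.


Reverse power rule on each term:
  ∫ 25y^4 dy = 5y^5
  ∫ 16y^3 dy = 4y^4
  ∫ 12y^2 dy = 4y^3
  ∫ 2y dy = y^2
  ∫ -4 dy = -4y
F(y) = 5y^5 + 4y^4 + 4y^3 + y^2 - 4y + C


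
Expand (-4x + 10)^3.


Expand (-4x + 10)^3 by repeated multiplication:
  (-4x + 10)^2 = 16x^2 - 80x + 100
= -64x^3 + 480x^2 - 1200x + 1000


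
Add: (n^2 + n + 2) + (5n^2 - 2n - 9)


Align terms by degree and add:
  n^2 + n + 2
+ 5n^2 - 2n - 9
= 6n^2 - n - 7


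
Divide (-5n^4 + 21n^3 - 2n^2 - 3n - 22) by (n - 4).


(-5n^4 + 21n^3 - 2n^2 - 3n - 22) / (n - 4)
Step 1: -5n^3 * (n - 4) = -5n^4 + 20n^3; subtract.
Step 2: n^2 * (n - 4) = n^3 - 4n^2; subtract.
Step 3: 2n * (n - 4) = 2n^2 - 8n; subtract.
Step 4: 5 * (n - 4) = 5n - 20; subtract.
Quotient: -5n^3 + n^2 + 2n + 5, Remainder: -2


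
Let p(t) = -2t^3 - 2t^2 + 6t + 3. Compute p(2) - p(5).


p(2) = -9
p(5) = -267
p(2) - p(5) = -9 + 267 = 258


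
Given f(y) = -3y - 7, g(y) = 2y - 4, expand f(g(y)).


Substitute g(y) into f:
f(g(y)) = -3*(2y - 4) + (-7)
Expand and combine: -6y + 5


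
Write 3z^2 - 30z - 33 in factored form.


Roots satisfy r1 + r2 = -b/a = 10 and r1*r2 = c/a = -11.
So r1 = 11, r2 = -1.
3z^2 - 30z - 33 = 3(z - r1)(z - r2) = 3(z - 11)(z + 1)


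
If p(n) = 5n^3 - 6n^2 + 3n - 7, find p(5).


Using direct substitution:
  5 * (5)^3 = 625
  -6 * (5)^2 = -150
  3 * (5)^1 = 15
  constant: -7
Sum = 625 - 150 + 15 - 7 = 483


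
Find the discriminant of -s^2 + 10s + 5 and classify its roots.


D = b^2 - 4ac = (10)^2 - 4(-1)(5) = 100 + 20 = 120
Since D > 0: two distinct irrational roots


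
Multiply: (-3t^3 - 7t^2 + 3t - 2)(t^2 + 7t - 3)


Distribute each term of the first polynomial:
  (-3t^3)(t^2 + 7t - 3) = -3t^5 - 21t^4 + 9t^3
  (-7t^2)(t^2 + 7t - 3) = -7t^4 - 49t^3 + 21t^2
  (3t)(t^2 + 7t - 3) = 3t^3 + 21t^2 - 9t
  (-2)(t^2 + 7t - 3) = -2t^2 - 14t + 6
Sum: -3t^5 - 28t^4 - 37t^3 + 40t^2 - 23t + 6


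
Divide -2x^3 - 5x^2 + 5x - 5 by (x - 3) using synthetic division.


Synthetic division with c = 3. Coefficients: -2, -5, 5, -5
Bring down -2.
  -2 * 3 = -6; -6 - 5 = -11
  -11 * 3 = -33; -33 + 5 = -28
  -28 * 3 = -84; -84 - 5 = -89
Quotient: -2x^2 - 11x - 28, Remainder: -89


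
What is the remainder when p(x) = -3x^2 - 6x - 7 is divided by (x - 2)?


By the Remainder Theorem, the remainder equals p(2):
  -3*(2)^2 = -12
  -6*(2)^1 = -12
  constant: -7
Sum: -12 - 12 - 7 = -31


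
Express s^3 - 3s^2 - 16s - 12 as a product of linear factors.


Try integer roots (divisors of -12). s=-1: p(-1)=0.
Divide out (s + 1): quotient is s^2 - 4s - 12.
Factor the quadratic: (s - 6)(s + 2)
Result: (s + 1)(s - 6)(s + 2)


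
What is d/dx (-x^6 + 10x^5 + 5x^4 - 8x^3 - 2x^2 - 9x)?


Apply the power rule term by term:
  d/dx(-x^6) = -6x^5
  d/dx(10x^5) = 50x^4
  d/dx(5x^4) = 20x^3
  d/dx(-8x^3) = -24x^2
  d/dx(-2x^2) = -4x
  d/dx(-9x) = -9
p'(x) = -6x^5 + 50x^4 + 20x^3 - 24x^2 - 4x - 9


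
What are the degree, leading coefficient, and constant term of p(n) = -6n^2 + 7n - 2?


Highest power of n is 2, with coefficient -6. Constant term is -2.
Degree = 2, leading coefficient = -6, constant term = -2


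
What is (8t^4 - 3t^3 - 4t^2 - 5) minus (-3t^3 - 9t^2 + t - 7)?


Distribute the minus sign:
  (8t^4 - 3t^3 - 4t^2 - 5)
- (-3t^3 - 9t^2 + t - 7)
Negate second polynomial: 3t^3 + 9t^2 - t + 7
Add: 8t^4 + 5t^2 - t + 2


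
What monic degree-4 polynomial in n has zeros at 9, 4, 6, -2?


p(n) = (n - 9)(n - 4)(n - 6)(n + 2)
Expand: n^4 - 17n^3 + 76n^2 + 12n - 432


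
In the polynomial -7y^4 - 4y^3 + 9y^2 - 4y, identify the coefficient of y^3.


Read off the coefficient of y^3: -4


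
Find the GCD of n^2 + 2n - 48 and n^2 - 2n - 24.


Factor each:
  n^2 + 2n - 48 = (n - 6)(n + 8)
  n^2 - 2n - 24 = (n - 6)(n + 4)
Common monic factor: n - 6


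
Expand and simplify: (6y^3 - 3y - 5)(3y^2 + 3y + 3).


Distribute each term of the first polynomial:
  (6y^3)(3y^2 + 3y + 3) = 18y^5 + 18y^4 + 18y^3
  (-3y)(3y^2 + 3y + 3) = -9y^3 - 9y^2 - 9y
  (-5)(3y^2 + 3y + 3) = -15y^2 - 15y - 15
Sum: 18y^5 + 18y^4 + 9y^3 - 24y^2 - 24y - 15


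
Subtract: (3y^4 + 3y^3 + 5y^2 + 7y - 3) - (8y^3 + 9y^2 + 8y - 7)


Distribute the minus sign:
  (3y^4 + 3y^3 + 5y^2 + 7y - 3)
- (8y^3 + 9y^2 + 8y - 7)
Negate second polynomial: -8y^3 - 9y^2 - 8y + 7
Add: 3y^4 - 5y^3 - 4y^2 - y + 4


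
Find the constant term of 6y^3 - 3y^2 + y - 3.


Read off the constant term: -3


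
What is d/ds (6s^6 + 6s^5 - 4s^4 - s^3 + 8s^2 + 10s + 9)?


Apply the power rule term by term:
  d/ds(6s^6) = 36s^5
  d/ds(6s^5) = 30s^4
  d/ds(-4s^4) = -16s^3
  d/ds(-s^3) = -3s^2
  d/ds(8s^2) = 16s
  d/ds(10s) = 10
  d/ds(9) = 0
p'(s) = 36s^5 + 30s^4 - 16s^3 - 3s^2 + 16s + 10


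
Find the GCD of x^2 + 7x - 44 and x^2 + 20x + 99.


Factor each:
  x^2 + 7x - 44 = (x + 11)(x - 4)
  x^2 + 20x + 99 = (x + 11)(x + 9)
Common monic factor: x + 11


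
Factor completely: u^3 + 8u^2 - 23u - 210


Try integer roots (divisors of -210). u=-7: p(-7)=0.
Divide out (u + 7): quotient is u^2 + u - 30.
Factor the quadratic: (u + 6)(u - 5)
Result: (u + 7)(u + 6)(u - 5)


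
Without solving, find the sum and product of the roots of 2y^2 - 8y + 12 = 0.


For ay^2+by+c=0: sum = -b/a, product = c/a.
a=2, b=-8, c=12
Sum = -(-8)/2 = 4
Product = (12)/2 = 6


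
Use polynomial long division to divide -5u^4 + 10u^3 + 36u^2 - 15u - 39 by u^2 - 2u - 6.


(-5u^4 + 10u^3 + 36u^2 - 15u - 39) / (u^2 - 2u - 6)
Step 1: -5u^2 * (u^2 - 2u - 6) = -5u^4 + 10u^3 + 30u^2; subtract.
Step 2: 0 * (u^2 - 2u - 6) = 0; subtract.
Step 3: 6 * (u^2 - 2u - 6) = 6u^2 - 12u - 36; subtract.
Quotient: -5u^2 + 6, Remainder: -3u - 3


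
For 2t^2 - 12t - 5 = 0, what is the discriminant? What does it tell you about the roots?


D = b^2 - 4ac = (-12)^2 - 4(2)(-5) = 144 + 40 = 184
Since D > 0: two distinct irrational roots


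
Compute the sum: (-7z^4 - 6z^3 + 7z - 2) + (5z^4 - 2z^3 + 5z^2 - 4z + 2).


Align terms by degree and add:
  -7z^4 - 6z^3 + 7z - 2
+ 5z^4 - 2z^3 + 5z^2 - 4z + 2
= -2z^4 - 8z^3 + 5z^2 + 3z


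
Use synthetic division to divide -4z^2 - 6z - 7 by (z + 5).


Synthetic division with c = -5. Coefficients: -4, -6, -7
Bring down -4.
  -4 * -5 = 20; 20 - 6 = 14
  14 * -5 = -70; -70 - 7 = -77
Quotient: -4z + 14, Remainder: -77


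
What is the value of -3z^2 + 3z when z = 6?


Using direct substitution:
  -3 * (6)^2 = -108
  3 * (6)^1 = 18
  constant: 0
Sum = -108 + 18 + 0 = -90


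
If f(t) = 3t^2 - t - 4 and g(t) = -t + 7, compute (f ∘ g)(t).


Substitute g(t) into f:
f(g(t)) = 3*(-t + 7)^2 + (-1)*(-t + 7) + (-4)
(-t + 7)^2 = t^2 - 14t + 49
Expand and combine: 3t^2 - 41t + 136


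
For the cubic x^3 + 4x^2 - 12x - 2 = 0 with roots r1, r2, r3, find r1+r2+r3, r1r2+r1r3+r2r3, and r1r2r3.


Monic cubic x^3+bx^2+cx+d=0: sum=-b, pairwise sum=c, product=-d.
b=4, c=-12, d=-2
r1+r2+r3 = -4
r1r2+r1r3+r2r3 = -12
r1r2r3 = 2
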